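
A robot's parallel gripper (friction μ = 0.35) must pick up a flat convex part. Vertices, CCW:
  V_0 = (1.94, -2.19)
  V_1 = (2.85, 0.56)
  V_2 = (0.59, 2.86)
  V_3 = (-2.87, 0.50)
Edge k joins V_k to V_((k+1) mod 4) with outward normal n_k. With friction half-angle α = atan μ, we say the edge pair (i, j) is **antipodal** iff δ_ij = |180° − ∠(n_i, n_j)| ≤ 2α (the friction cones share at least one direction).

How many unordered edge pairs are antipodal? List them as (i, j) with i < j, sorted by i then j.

α = atan 0.35 = 19.29°;  2α = 38.58°
n_0 = (+0.9494, -0.3142)
n_1 = (+0.7133, +0.7009)
n_2 = (-0.5635, +0.8261)
n_3 = (-0.4881, -0.8728)
  (0,1): δ = 117.19°  ·
  (0,2): δ = 37.39°  ✓
  (0,3): δ = 79.09°  ·
  (1,2): δ = 100.20°  ·
  (1,3): δ = 16.29°  ✓
  (2,3): δ = 63.51°  ·
antipodal pairs: 2

count = 2; pairs: (0,2), (1,3)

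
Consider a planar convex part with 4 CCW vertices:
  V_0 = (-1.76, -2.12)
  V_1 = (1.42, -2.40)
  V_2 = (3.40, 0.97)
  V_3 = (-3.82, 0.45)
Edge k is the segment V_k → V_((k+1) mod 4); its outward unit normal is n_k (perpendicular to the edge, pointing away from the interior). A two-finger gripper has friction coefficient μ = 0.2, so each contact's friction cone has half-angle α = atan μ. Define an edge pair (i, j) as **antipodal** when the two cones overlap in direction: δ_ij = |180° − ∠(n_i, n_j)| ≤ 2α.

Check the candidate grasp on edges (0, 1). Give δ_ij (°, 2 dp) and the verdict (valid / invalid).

δ = 115.40°, invalid

α = atan 0.2 = 11.31°;  2α = 22.62°
edge 0: e_0 = (+3.18, -0.28);  n_0 = (-0.0877, -0.9961)
edge 1: e_1 = (+1.98, +3.37);  n_1 = (+0.8622, -0.5066)
∠(n_0, n_1) = 64.60°
δ = |180° − 64.60°| = 115.40°
115.40° > 2α = 22.62°  →  invalid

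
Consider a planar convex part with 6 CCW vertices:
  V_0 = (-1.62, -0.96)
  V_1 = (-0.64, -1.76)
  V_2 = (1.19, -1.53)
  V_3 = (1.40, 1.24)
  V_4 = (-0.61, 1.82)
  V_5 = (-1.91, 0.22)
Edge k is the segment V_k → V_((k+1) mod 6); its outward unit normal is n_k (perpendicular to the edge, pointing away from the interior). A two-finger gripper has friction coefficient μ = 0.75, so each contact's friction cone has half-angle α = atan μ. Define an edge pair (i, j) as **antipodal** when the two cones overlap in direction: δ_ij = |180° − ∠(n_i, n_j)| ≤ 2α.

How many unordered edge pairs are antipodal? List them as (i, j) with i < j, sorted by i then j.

count = 7; pairs: (0,2), (0,3), (1,3), (1,4), (2,4), (2,5), (3,5)

α = atan 0.75 = 36.87°;  2α = 73.74°
n_0 = (-0.6324, -0.7747)
n_1 = (+0.1247, -0.9922)
n_2 = (+0.9971, -0.0756)
n_3 = (+0.2772, +0.9608)
n_4 = (-0.7761, +0.6306)
n_5 = (-0.9711, -0.2387)
  (0,1): δ = 133.61°  ·
  (0,2): δ = 55.11°  ✓
  (0,3): δ = 23.13°  ✓
  (0,4): δ = 90.13°  ·
  (0,5): δ = 143.03°  ·
  (1,2): δ = 101.50°  ·
  (1,3): δ = 23.26°  ✓
  (1,4): δ = 43.74°  ✓
  (1,5): δ = 96.64°  ·
  (2,3): δ = 101.76°  ·
  (2,4): δ = 34.76°  ✓
  (2,5): δ = 18.14°  ✓
  (3,4): δ = 113.00°  ·
  (3,5): δ = 60.10°  ✓
  (4,5): δ = 127.10°  ·
antipodal pairs: 7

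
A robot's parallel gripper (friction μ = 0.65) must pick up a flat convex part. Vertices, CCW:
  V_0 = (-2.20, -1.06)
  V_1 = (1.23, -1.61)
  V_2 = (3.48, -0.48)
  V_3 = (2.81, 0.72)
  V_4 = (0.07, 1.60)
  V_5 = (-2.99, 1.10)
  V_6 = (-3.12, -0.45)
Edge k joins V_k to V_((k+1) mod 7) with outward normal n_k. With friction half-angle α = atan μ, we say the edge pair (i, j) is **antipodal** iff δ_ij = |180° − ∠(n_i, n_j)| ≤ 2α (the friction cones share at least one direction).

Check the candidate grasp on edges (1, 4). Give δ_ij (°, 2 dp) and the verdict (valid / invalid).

δ = 17.39°, valid

α = atan 0.65 = 33.02°;  2α = 66.05°
edge 1: e_1 = (+2.25, +1.13);  n_1 = (+0.4488, -0.8936)
edge 4: e_4 = (-3.06, -0.50);  n_4 = (-0.1613, +0.9869)
∠(n_1, n_4) = 162.61°
δ = |180° − 162.61°| = 17.39°
17.39° ≤ 2α = 66.05°  →  valid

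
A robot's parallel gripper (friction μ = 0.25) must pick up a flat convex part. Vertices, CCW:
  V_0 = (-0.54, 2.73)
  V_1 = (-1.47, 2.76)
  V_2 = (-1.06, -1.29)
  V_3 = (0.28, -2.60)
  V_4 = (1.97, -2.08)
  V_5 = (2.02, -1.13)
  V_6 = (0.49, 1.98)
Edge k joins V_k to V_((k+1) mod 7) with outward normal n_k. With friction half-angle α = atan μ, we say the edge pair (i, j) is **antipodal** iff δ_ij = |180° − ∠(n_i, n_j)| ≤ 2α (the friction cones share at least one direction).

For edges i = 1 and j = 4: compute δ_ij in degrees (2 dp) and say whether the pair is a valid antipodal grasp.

δ = 8.79°, valid

α = atan 0.25 = 14.04°;  2α = 28.07°
edge 1: e_1 = (+0.41, -4.05);  n_1 = (-0.9949, -0.1007)
edge 4: e_4 = (+0.05, +0.95);  n_4 = (+0.9986, -0.0526)
∠(n_1, n_4) = 171.21°
δ = |180° − 171.21°| = 8.79°
8.79° ≤ 2α = 28.07°  →  valid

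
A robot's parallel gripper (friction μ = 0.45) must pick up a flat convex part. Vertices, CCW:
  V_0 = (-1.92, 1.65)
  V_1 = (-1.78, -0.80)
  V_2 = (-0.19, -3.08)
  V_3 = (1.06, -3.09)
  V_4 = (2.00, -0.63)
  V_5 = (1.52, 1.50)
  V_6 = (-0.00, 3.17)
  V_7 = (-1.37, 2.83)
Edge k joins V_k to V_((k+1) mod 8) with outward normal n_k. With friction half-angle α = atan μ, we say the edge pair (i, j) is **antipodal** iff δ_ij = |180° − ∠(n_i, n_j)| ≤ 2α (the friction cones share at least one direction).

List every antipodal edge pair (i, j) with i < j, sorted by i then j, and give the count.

count = 9; pairs: (0,3), (0,4), (0,5), (1,4), (1,5), (2,5), (2,6), (3,7), (4,7)

α = atan 0.45 = 24.23°;  2α = 48.46°
n_0 = (-0.9984, -0.0570)
n_1 = (-0.8202, -0.5720)
n_2 = (-0.0080, -1.0000)
n_3 = (+0.9341, -0.3569)
n_4 = (+0.9755, +0.2198)
n_5 = (+0.7395, +0.6731)
n_6 = (-0.2409, +0.9706)
n_7 = (-0.9064, +0.4225)
  (0,1): δ = 148.38°  ·
  (0,2): δ = 93.73°  ·
  (0,3): δ = 24.18°  ✓
  (0,4): δ = 9.43°  ✓
  (0,5): δ = 39.04°  ✓
  (0,6): δ = 100.67°  ·
  (0,7): δ = 151.74°  ·
  (1,2): δ = 125.35°  ·
  (1,3): δ = 55.80°  ·
  (1,4): δ = 22.19°  ✓
  (1,5): δ = 7.42°  ✓
  (1,6): δ = 69.05°  ·
  (1,7): δ = 120.12°  ·
  (2,3): δ = 110.45°  ·
  (2,4): δ = 76.84°  ·
  (2,5): δ = 47.23°  ✓
  (2,6): δ = 14.40°  ✓
  (2,7): δ = 65.47°  ·
  (3,4): δ = 146.39°  ·
  (3,5): δ = 116.78°  ·
  (3,6): δ = 55.15°  ·
  (3,7): δ = 4.08°  ✓
  (4,5): δ = 150.39°  ·
  (4,6): δ = 88.76°  ·
  (4,7): δ = 37.69°  ✓
  (5,6): δ = 118.37°  ·
  (5,7): δ = 67.30°  ·
  (6,7): δ = 128.93°  ·
antipodal pairs: 9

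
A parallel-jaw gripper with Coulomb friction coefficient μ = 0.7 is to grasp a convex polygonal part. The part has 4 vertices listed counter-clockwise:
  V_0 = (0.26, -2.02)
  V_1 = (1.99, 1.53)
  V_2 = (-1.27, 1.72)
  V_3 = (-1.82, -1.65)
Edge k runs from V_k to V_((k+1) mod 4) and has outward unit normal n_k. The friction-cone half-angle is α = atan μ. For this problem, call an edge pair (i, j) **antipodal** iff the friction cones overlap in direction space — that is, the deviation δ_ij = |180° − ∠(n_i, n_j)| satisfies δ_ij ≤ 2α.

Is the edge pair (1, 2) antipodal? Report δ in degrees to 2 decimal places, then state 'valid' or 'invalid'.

α = atan 0.7 = 34.99°;  2α = 69.98°
edge 1: e_1 = (-3.26, +0.19);  n_1 = (+0.0582, +0.9983)
edge 2: e_2 = (-0.55, -3.37);  n_2 = (-0.9869, +0.1611)
∠(n_1, n_2) = 84.07°
δ = |180° − 84.07°| = 95.93°
95.93° > 2α = 69.98°  →  invalid

δ = 95.93°, invalid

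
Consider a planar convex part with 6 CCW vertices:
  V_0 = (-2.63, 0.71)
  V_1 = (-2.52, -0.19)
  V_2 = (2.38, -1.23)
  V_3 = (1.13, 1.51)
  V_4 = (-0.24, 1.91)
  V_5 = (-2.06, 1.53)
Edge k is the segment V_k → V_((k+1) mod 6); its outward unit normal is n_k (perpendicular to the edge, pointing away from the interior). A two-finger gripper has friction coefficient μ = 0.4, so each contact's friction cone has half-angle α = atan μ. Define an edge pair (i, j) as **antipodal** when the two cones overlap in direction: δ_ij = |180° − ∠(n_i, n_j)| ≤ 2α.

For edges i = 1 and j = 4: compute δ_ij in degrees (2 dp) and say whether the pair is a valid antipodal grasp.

δ = 23.78°, valid

α = atan 0.4 = 21.80°;  2α = 43.60°
edge 1: e_1 = (+4.90, -1.04);  n_1 = (-0.2076, -0.9782)
edge 4: e_4 = (-1.82, -0.38);  n_4 = (-0.2044, +0.9789)
∠(n_1, n_4) = 156.22°
δ = |180° − 156.22°| = 23.78°
23.78° ≤ 2α = 43.60°  →  valid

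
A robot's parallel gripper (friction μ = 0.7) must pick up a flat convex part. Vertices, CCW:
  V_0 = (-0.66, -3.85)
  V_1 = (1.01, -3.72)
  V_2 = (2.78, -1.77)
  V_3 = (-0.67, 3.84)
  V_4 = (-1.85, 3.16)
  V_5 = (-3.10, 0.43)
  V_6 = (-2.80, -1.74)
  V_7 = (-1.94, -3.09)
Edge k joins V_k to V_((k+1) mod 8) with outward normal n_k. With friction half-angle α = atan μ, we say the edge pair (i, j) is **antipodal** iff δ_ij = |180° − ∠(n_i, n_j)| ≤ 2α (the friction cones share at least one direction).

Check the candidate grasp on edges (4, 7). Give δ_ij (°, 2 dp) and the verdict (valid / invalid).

α = atan 0.7 = 34.99°;  2α = 69.98°
edge 4: e_4 = (-1.25, -2.73);  n_4 = (-0.9092, +0.4163)
edge 7: e_7 = (+1.28, -0.76);  n_7 = (-0.5105, -0.8599)
∠(n_4, n_7) = 83.90°
δ = |180° − 83.90°| = 96.10°
96.10° > 2α = 69.98°  →  invalid

δ = 96.10°, invalid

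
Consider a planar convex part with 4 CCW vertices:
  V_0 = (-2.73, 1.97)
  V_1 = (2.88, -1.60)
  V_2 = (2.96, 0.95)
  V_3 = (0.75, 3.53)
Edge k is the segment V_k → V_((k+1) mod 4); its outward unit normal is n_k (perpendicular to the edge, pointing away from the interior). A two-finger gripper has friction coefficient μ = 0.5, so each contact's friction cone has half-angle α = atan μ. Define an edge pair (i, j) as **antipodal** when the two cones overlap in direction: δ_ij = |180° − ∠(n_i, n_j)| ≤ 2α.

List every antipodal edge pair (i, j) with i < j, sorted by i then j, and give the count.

count = 1; pairs: (0,2)

α = atan 0.5 = 26.57°;  2α = 53.13°
n_0 = (-0.5369, -0.8437)
n_1 = (+0.9995, -0.0314)
n_2 = (+0.7595, +0.6505)
n_3 = (-0.4091, +0.9125)
  (0,1): δ = 59.33°  ·
  (0,2): δ = 16.95°  ✓
  (0,3): δ = 56.62°  ·
  (1,2): δ = 137.62°  ·
  (1,3): δ = 64.06°  ·
  (2,3): δ = 106.44°  ·
antipodal pairs: 1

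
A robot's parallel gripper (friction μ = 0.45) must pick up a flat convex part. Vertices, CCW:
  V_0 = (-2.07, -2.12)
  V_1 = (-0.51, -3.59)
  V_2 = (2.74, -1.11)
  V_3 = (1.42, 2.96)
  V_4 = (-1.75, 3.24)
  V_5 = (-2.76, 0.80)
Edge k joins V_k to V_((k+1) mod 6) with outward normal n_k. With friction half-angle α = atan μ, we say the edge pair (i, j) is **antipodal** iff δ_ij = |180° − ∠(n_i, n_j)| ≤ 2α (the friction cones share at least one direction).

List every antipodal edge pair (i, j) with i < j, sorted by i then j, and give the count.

count = 6; pairs: (0,2), (0,3), (1,3), (1,4), (2,4), (2,5)

α = atan 0.45 = 24.23°;  2α = 48.46°
n_0 = (-0.6858, -0.7278)
n_1 = (+0.6066, -0.7950)
n_2 = (+0.9512, +0.3085)
n_3 = (+0.0880, +0.9961)
n_4 = (-0.9240, +0.3825)
n_5 = (-0.9732, -0.2300)
  (0,1): δ = 99.35°  ·
  (0,2): δ = 28.73°  ✓
  (0,3): δ = 38.25°  ✓
  (0,4): δ = 110.81°  ·
  (0,5): δ = 146.59°  ·
  (1,2): δ = 109.38°  ·
  (1,3): δ = 42.39°  ✓
  (1,4): δ = 30.17°  ✓
  (1,5): δ = 65.95°  ·
  (2,3): δ = 113.02°  ·
  (2,4): δ = 40.46°  ✓
  (2,5): δ = 4.67°  ✓
  (3,4): δ = 107.44°  ·
  (3,5): δ = 71.66°  ·
  (4,5): δ = 144.22°  ·
antipodal pairs: 6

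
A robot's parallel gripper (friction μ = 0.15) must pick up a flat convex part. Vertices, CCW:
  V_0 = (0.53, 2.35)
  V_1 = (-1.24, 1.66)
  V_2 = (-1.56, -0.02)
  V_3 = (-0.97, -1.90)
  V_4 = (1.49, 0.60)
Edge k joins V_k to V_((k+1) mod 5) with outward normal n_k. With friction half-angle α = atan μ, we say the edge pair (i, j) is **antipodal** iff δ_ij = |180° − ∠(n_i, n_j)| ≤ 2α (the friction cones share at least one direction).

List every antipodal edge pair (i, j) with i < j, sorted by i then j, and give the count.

α = atan 0.15 = 8.53°;  2α = 17.06°
n_0 = (-0.3632, +0.9317)
n_1 = (-0.9823, +0.1871)
n_2 = (-0.9541, -0.2994)
n_3 = (+0.7128, -0.7014)
n_4 = (+0.8767, +0.4810)
  (0,1): δ = 122.08°  ·
  (0,2): δ = 93.87°  ·
  (0,3): δ = 24.16°  ·
  (0,4): δ = 97.45°  ·
  (1,2): δ = 151.79°  ·
  (1,3): δ = 33.75°  ·
  (1,4): δ = 39.53°  ·
  (2,3): δ = 61.96°  ·
  (2,4): δ = 11.32°  ✓
  (3,4): δ = 106.71°  ·
antipodal pairs: 1

count = 1; pairs: (2,4)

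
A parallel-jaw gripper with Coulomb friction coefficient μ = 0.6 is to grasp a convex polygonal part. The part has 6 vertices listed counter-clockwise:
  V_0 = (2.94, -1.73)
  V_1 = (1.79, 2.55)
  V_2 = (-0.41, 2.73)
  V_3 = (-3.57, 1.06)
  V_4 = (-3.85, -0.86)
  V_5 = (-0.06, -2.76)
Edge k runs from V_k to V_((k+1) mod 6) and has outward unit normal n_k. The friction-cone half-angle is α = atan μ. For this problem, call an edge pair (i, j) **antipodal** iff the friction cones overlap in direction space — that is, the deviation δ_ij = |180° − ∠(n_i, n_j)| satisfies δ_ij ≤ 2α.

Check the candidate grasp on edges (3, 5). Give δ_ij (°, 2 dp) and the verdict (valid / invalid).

δ = 62.75°, invalid

α = atan 0.6 = 30.96°;  2α = 61.93°
edge 3: e_3 = (-0.28, -1.92);  n_3 = (-0.9895, +0.1443)
edge 5: e_5 = (+3.00, +1.03);  n_5 = (+0.3247, -0.9458)
∠(n_3, n_5) = 117.25°
δ = |180° − 117.25°| = 62.75°
62.75° > 2α = 61.93°  →  invalid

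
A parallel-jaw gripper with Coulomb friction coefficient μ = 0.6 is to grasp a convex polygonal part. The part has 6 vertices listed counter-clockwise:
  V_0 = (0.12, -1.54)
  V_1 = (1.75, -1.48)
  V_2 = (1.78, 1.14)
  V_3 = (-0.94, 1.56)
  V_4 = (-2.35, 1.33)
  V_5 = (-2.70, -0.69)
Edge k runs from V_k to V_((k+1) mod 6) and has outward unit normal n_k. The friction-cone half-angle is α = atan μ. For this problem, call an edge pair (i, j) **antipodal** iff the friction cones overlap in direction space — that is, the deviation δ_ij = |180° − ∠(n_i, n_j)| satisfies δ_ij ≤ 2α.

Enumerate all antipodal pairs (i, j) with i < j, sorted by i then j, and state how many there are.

α = atan 0.6 = 30.96°;  2α = 61.93°
n_0 = (+0.0368, -0.9993)
n_1 = (+0.9999, -0.0114)
n_2 = (+0.1526, +0.9883)
n_3 = (-0.1610, +0.9870)
n_4 = (-0.9853, +0.1707)
n_5 = (-0.2886, -0.9575)
  (0,1): δ = 92.76°  ·
  (0,2): δ = 10.89°  ✓
  (0,3): δ = 7.16°  ✓
  (0,4): δ = 78.06°  ·
  (0,5): δ = 161.12°  ·
  (1,2): δ = 98.12°  ·
  (1,3): δ = 80.08°  ·
  (1,4): δ = 9.17°  ✓
  (1,5): δ = 73.88°  ·
  (2,3): δ = 161.96°  ·
  (2,4): δ = 91.05°  ·
  (2,5): δ = 8.00°  ✓
  (3,4): δ = 109.09°  ·
  (3,5): δ = 26.04°  ✓
  (4,5): δ = 96.94°  ·
antipodal pairs: 5

count = 5; pairs: (0,2), (0,3), (1,4), (2,5), (3,5)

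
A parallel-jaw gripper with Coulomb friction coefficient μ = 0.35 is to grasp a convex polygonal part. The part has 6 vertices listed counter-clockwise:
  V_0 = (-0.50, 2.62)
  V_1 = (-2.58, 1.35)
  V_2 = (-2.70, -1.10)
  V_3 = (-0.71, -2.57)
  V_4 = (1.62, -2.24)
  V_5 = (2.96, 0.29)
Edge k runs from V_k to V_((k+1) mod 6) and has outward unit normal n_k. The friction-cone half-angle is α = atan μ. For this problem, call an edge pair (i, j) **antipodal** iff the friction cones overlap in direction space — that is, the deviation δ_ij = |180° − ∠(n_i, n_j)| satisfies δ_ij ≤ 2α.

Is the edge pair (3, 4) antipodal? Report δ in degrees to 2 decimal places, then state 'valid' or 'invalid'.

δ = 125.97°, invalid

α = atan 0.35 = 19.29°;  2α = 38.58°
edge 3: e_3 = (+2.33, +0.33);  n_3 = (+0.1402, -0.9901)
edge 4: e_4 = (+1.34, +2.53);  n_4 = (+0.8837, -0.4680)
∠(n_3, n_4) = 54.03°
δ = |180° − 54.03°| = 125.97°
125.97° > 2α = 38.58°  →  invalid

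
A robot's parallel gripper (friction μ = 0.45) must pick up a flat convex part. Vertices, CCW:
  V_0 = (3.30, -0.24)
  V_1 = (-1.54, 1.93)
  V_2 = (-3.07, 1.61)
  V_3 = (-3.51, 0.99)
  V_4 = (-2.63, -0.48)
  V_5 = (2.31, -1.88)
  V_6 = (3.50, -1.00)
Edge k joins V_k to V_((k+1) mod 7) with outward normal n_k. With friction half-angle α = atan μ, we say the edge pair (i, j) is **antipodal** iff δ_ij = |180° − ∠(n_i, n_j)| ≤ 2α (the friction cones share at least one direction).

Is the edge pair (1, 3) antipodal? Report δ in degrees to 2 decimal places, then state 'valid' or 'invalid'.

δ = 70.91°, invalid

α = atan 0.45 = 24.23°;  2α = 48.46°
edge 1: e_1 = (-1.53, -0.32);  n_1 = (-0.2047, +0.9788)
edge 3: e_3 = (+0.88, -1.47);  n_3 = (-0.8580, -0.5136)
∠(n_1, n_3) = 109.09°
δ = |180° − 109.09°| = 70.91°
70.91° > 2α = 48.46°  →  invalid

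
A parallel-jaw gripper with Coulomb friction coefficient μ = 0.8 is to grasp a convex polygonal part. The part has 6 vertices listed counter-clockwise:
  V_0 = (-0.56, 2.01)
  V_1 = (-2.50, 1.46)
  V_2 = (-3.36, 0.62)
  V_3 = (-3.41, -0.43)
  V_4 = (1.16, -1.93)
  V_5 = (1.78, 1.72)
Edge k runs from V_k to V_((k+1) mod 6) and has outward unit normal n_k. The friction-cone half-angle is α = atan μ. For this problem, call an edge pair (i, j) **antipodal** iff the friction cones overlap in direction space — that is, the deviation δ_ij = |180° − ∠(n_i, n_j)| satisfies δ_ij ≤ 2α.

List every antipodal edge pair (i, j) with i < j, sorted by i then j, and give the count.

α = atan 0.8 = 38.66°;  2α = 77.32°
n_0 = (-0.2728, +0.9621)
n_1 = (-0.6987, +0.7154)
n_2 = (-0.9989, +0.0476)
n_3 = (-0.3119, -0.9501)
n_4 = (+0.9859, -0.1675)
n_5 = (+0.1230, +0.9924)
  (0,1): δ = 151.50°  ·
  (0,2): δ = 108.55°  ·
  (0,3): δ = 34.00°  ✓
  (0,4): δ = 64.53°  ✓
  (0,5): δ = 157.11°  ·
  (1,2): δ = 137.05°  ·
  (1,3): δ = 62.50°  ✓
  (1,4): δ = 36.03°  ✓
  (1,5): δ = 128.61°  ·
  (2,3): δ = 105.44°  ·
  (2,4): δ = 6.91°  ✓
  (2,5): δ = 85.66°  ·
  (3,4): δ = 81.47°  ·
  (3,5): δ = 11.11°  ✓
  (4,5): δ = 87.42°  ·
antipodal pairs: 6

count = 6; pairs: (0,3), (0,4), (1,3), (1,4), (2,4), (3,5)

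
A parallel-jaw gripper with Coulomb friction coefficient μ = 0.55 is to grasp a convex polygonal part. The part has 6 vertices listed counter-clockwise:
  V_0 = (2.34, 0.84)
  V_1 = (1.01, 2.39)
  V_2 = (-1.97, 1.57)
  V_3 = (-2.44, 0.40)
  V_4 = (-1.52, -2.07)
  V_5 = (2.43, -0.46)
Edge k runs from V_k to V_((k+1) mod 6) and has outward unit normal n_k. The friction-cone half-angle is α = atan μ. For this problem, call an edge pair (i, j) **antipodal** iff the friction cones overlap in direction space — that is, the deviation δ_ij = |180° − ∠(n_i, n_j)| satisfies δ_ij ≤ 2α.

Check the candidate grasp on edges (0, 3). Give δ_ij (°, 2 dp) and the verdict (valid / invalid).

δ = 20.20°, valid

α = atan 0.55 = 28.81°;  2α = 57.62°
edge 0: e_0 = (-1.33, +1.55);  n_0 = (+0.7589, +0.6512)
edge 3: e_3 = (+0.92, -2.47);  n_3 = (-0.9371, -0.3490)
∠(n_0, n_3) = 159.80°
δ = |180° − 159.80°| = 20.20°
20.20° ≤ 2α = 57.62°  →  valid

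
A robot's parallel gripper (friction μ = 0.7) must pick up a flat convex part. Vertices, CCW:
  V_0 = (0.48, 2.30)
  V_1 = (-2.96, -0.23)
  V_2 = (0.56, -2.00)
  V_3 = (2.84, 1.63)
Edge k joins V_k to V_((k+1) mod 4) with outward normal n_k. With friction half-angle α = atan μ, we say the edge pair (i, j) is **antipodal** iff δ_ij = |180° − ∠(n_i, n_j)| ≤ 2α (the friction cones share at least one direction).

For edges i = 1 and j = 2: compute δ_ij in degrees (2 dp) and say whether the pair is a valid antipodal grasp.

α = atan 0.7 = 34.99°;  2α = 69.98°
edge 1: e_1 = (+3.52, -1.77);  n_1 = (-0.4492, -0.8934)
edge 2: e_2 = (+2.28, +3.63);  n_2 = (+0.8468, -0.5319)
∠(n_1, n_2) = 84.56°
δ = |180° − 84.56°| = 95.44°
95.44° > 2α = 69.98°  →  invalid

δ = 95.44°, invalid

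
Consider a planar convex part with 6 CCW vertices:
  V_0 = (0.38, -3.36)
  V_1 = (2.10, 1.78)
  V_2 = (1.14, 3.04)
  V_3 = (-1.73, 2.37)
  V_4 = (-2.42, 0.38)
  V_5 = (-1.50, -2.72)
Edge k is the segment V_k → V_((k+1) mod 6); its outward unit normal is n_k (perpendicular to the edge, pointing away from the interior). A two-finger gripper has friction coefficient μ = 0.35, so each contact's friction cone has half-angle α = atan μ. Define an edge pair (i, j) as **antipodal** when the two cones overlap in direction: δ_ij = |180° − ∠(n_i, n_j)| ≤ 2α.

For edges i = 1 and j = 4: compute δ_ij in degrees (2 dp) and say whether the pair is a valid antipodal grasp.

α = atan 0.35 = 19.29°;  2α = 38.58°
edge 1: e_1 = (-0.96, +1.26);  n_1 = (+0.7954, +0.6060)
edge 4: e_4 = (+0.92, -3.10);  n_4 = (-0.9587, -0.2845)
∠(n_1, n_4) = 159.23°
δ = |180° − 159.23°| = 20.77°
20.77° ≤ 2α = 38.58°  →  valid

δ = 20.77°, valid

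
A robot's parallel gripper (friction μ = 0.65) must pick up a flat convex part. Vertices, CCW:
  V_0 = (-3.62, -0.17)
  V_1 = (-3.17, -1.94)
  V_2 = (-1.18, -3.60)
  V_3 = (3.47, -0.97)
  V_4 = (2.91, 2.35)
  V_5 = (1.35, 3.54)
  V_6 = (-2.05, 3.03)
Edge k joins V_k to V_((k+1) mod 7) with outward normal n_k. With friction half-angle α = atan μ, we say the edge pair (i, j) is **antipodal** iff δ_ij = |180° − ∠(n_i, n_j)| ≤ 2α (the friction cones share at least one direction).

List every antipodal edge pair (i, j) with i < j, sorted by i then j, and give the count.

α = atan 0.65 = 33.02°;  2α = 66.05°
n_0 = (-0.9692, -0.2464)
n_1 = (-0.6406, -0.7679)
n_2 = (+0.4923, -0.8704)
n_3 = (+0.9861, +0.1663)
n_4 = (+0.6065, +0.7951)
n_5 = (-0.1483, +0.9889)
n_6 = (-0.8978, +0.4405)
  (0,1): δ = 144.10°  ·
  (0,2): δ = 74.77°  ·
  (0,3): δ = 4.69°  ✓
  (0,4): δ = 38.40°  ✓
  (0,5): δ = 84.27°  ·
  (0,6): δ = 139.60°  ·
  (1,2): δ = 110.67°  ·
  (1,3): δ = 40.59°  ✓
  (1,4): δ = 2.50°  ✓
  (1,5): δ = 48.36°  ✓
  (1,6): δ = 103.70°  ·
  (2,3): δ = 109.92°  ·
  (2,4): δ = 66.83°  ·
  (2,5): δ = 20.96°  ✓
  (2,6): δ = 34.37°  ✓
  (3,4): δ = 136.91°  ·
  (3,5): δ = 91.04°  ·
  (3,6): δ = 35.71°  ✓
  (4,5): δ = 134.13°  ·
  (4,6): δ = 78.80°  ·
  (5,6): δ = 124.66°  ·
antipodal pairs: 8

count = 8; pairs: (0,3), (0,4), (1,3), (1,4), (1,5), (2,5), (2,6), (3,6)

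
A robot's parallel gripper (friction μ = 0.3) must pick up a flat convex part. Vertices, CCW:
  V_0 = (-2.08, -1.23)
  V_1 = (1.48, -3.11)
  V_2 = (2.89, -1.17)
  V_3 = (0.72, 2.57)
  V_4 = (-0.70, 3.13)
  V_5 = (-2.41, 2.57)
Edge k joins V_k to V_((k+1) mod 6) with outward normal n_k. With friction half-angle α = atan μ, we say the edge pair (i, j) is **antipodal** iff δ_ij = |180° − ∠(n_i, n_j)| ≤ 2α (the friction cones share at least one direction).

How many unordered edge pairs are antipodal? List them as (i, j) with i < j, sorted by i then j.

α = atan 0.3 = 16.70°;  2α = 33.40°
n_0 = (-0.4670, -0.8843)
n_1 = (+0.8089, -0.5879)
n_2 = (+0.8650, +0.5019)
n_3 = (+0.3669, +0.9303)
n_4 = (-0.3112, +0.9503)
n_5 = (-0.9963, -0.0865)
  (0,1): δ = 98.17°  ·
  (0,2): δ = 32.04°  ✓
  (0,3): δ = 6.32°  ✓
  (0,4): δ = 45.97°  ·
  (0,5): δ = 122.80°  ·
  (1,2): δ = 113.87°  ·
  (1,3): δ = 75.51°  ·
  (1,4): δ = 35.86°  ·
  (1,5): δ = 40.97°  ·
  (2,3): δ = 141.65°  ·
  (2,4): δ = 101.99°  ·
  (2,5): δ = 25.16°  ✓
  (3,4): δ = 140.34°  ·
  (3,5): δ = 63.51°  ·
  (4,5): δ = 103.17°  ·
antipodal pairs: 3

count = 3; pairs: (0,2), (0,3), (2,5)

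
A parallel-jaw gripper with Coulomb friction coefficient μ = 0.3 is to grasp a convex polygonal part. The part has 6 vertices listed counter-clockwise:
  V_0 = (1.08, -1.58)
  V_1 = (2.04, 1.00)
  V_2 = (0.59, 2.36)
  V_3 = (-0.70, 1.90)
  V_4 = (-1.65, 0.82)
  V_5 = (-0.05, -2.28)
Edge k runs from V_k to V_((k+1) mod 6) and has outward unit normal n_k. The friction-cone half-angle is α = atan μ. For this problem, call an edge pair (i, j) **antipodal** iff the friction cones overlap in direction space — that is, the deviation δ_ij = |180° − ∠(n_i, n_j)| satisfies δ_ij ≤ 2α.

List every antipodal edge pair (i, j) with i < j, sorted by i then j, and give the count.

count = 4; pairs: (0,3), (1,4), (2,5), (3,5)

α = atan 0.3 = 16.70°;  2α = 33.40°
n_0 = (+0.9372, -0.3487)
n_1 = (+0.6841, +0.7294)
n_2 = (-0.3359, +0.9419)
n_3 = (-0.7509, +0.6605)
n_4 = (-0.8886, -0.4586)
n_5 = (+0.5266, -0.8501)
  (0,1): δ = 112.76°  ·
  (0,2): δ = 49.96°  ·
  (0,3): δ = 20.93°  ✓
  (0,4): δ = 47.71°  ·
  (0,5): δ = 142.19°  ·
  (1,2): δ = 117.21°  ·
  (1,3): δ = 88.17°  ·
  (1,4): δ = 19.53°  ✓
  (1,5): δ = 74.94°  ·
  (2,3): δ = 150.96°  ·
  (2,4): δ = 82.33°  ·
  (2,5): δ = 12.15°  ✓
  (3,4): δ = 111.36°  ·
  (3,5): δ = 16.89°  ✓
  (4,5): δ = 85.52°  ·
antipodal pairs: 4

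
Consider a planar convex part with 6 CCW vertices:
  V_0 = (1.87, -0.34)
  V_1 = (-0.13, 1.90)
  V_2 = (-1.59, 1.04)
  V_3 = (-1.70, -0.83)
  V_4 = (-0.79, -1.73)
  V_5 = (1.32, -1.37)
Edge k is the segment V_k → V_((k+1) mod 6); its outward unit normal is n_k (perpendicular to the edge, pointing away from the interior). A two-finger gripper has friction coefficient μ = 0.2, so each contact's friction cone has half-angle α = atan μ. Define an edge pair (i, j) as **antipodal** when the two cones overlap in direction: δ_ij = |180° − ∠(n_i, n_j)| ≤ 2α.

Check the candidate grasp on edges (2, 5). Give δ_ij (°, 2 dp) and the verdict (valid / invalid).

δ = 24.73°, invalid

α = atan 0.2 = 11.31°;  2α = 22.62°
edge 2: e_2 = (-0.11, -1.87);  n_2 = (-0.9983, +0.0587)
edge 5: e_5 = (+0.55, +1.03);  n_5 = (+0.8821, -0.4710)
∠(n_2, n_5) = 155.27°
δ = |180° − 155.27°| = 24.73°
24.73° > 2α = 22.62°  →  invalid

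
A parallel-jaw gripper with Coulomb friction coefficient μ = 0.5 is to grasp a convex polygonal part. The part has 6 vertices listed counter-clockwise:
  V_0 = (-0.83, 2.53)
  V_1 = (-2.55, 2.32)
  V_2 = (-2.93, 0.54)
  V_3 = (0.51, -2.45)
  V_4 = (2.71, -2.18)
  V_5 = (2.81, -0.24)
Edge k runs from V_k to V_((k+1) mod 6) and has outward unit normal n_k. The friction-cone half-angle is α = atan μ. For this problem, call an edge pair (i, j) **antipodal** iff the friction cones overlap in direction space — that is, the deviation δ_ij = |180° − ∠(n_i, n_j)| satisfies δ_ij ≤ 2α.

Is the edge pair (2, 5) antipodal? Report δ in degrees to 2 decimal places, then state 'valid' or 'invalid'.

α = atan 0.5 = 26.57°;  2α = 53.13°
edge 2: e_2 = (+3.44, -2.99);  n_2 = (-0.6560, -0.7547)
edge 5: e_5 = (-3.64, +2.77);  n_5 = (+0.6056, +0.7958)
∠(n_2, n_5) = 176.27°
δ = |180° − 176.27°| = 3.73°
3.73° ≤ 2α = 53.13°  →  valid

δ = 3.73°, valid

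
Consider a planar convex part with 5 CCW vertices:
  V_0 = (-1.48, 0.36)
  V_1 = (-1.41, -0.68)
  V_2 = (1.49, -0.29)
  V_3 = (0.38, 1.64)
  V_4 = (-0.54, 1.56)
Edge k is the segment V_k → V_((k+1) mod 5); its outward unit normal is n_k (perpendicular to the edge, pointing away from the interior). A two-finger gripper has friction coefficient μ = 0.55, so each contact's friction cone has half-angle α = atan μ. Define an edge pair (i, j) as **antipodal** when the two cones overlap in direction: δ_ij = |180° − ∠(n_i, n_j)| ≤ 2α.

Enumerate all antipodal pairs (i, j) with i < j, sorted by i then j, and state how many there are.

count = 3; pairs: (0,2), (1,3), (1,4)

α = atan 0.55 = 28.81°;  2α = 57.62°
n_0 = (-0.9977, -0.0672)
n_1 = (+0.1333, -0.9911)
n_2 = (+0.8669, +0.4986)
n_3 = (-0.0866, +0.9962)
n_4 = (-0.7872, +0.6167)
  (0,1): δ = 86.19°  ·
  (0,2): δ = 26.05°  ✓
  (0,3): δ = 91.12°  ·
  (0,4): δ = 138.08°  ·
  (1,2): δ = 67.75°  ·
  (1,3): δ = 2.69°  ✓
  (1,4): δ = 44.27°  ✓
  (2,3): δ = 114.93°  ·
  (2,4): δ = 67.98°  ·
  (3,4): δ = 133.04°  ·
antipodal pairs: 3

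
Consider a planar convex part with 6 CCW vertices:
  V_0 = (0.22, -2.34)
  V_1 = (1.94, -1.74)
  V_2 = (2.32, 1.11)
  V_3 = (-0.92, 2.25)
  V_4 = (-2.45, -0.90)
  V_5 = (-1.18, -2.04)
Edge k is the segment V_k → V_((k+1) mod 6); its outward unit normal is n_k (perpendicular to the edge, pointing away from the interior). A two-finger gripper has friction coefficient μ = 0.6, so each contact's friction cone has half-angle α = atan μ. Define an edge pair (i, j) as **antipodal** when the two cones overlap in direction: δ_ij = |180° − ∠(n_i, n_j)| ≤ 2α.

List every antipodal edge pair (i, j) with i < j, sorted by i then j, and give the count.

count = 6; pairs: (0,2), (0,3), (1,3), (1,4), (2,4), (2,5)

α = atan 0.6 = 30.96°;  2α = 61.93°
n_0 = (+0.3294, -0.9442)
n_1 = (+0.9912, -0.1322)
n_2 = (+0.3319, +0.9433)
n_3 = (-0.8995, +0.4369)
n_4 = (-0.6680, -0.7442)
n_5 = (-0.2095, -0.9778)
  (0,1): δ = 116.83°  ·
  (0,2): δ = 38.62°  ✓
  (0,3): δ = 44.86°  ✓
  (0,4): δ = 118.86°  ·
  (0,5): δ = 148.67°  ·
  (1,2): δ = 101.79°  ·
  (1,3): δ = 18.31°  ✓
  (1,4): δ = 55.68°  ✓
  (1,5): δ = 85.50°  ·
  (2,3): δ = 96.52°  ·
  (2,4): δ = 22.53°  ✓
  (2,5): δ = 7.29°  ✓
  (3,4): δ = 106.01°  ·
  (3,5): δ = 76.19°  ·
  (4,5): δ = 150.18°  ·
antipodal pairs: 6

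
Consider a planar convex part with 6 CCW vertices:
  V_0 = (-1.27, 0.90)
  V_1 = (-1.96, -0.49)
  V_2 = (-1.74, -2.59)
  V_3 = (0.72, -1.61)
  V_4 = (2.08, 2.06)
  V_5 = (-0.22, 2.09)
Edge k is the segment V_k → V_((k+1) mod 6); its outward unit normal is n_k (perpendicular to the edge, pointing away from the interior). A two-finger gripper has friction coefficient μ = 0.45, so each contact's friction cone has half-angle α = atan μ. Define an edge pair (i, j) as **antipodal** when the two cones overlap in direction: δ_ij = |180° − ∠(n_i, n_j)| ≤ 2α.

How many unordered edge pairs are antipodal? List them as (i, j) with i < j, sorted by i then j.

count = 6; pairs: (0,2), (0,3), (1,3), (2,4), (2,5), (3,5)

α = atan 0.45 = 24.23°;  2α = 48.46°
n_0 = (-0.8957, +0.4446)
n_1 = (-0.9946, -0.1042)
n_2 = (+0.3701, -0.9290)
n_3 = (+0.9377, -0.3475)
n_4 = (+0.0130, +0.9999)
n_5 = (-0.7498, +0.6616)
  (0,1): δ = 147.62°  ·
  (0,2): δ = 41.88°  ✓
  (0,3): δ = 6.07°  ✓
  (0,4): δ = 115.65°  ·
  (0,5): δ = 164.98°  ·
  (1,2): δ = 74.26°  ·
  (1,3): δ = 26.31°  ✓
  (1,4): δ = 83.27°  ·
  (1,5): δ = 132.60°  ·
  (2,3): δ = 132.05°  ·
  (2,4): δ = 22.47°  ✓
  (2,5): δ = 26.86°  ✓
  (3,4): δ = 70.41°  ·
  (3,5): δ = 21.09°  ✓
  (4,5): δ = 130.68°  ·
antipodal pairs: 6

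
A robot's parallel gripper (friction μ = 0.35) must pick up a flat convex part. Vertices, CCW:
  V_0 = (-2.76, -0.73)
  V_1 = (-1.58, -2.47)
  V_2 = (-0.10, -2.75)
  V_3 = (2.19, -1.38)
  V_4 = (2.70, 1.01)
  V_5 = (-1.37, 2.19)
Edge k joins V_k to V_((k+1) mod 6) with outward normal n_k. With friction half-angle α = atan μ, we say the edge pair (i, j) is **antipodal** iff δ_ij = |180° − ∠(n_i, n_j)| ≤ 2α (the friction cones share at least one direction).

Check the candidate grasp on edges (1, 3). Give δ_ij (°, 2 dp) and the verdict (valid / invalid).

δ = 91.33°, invalid

α = atan 0.35 = 19.29°;  2α = 38.58°
edge 1: e_1 = (+1.48, -0.28);  n_1 = (-0.1859, -0.9826)
edge 3: e_3 = (+0.51, +2.39);  n_3 = (+0.9780, -0.2087)
∠(n_1, n_3) = 88.67°
δ = |180° − 88.67°| = 91.33°
91.33° > 2α = 38.58°  →  invalid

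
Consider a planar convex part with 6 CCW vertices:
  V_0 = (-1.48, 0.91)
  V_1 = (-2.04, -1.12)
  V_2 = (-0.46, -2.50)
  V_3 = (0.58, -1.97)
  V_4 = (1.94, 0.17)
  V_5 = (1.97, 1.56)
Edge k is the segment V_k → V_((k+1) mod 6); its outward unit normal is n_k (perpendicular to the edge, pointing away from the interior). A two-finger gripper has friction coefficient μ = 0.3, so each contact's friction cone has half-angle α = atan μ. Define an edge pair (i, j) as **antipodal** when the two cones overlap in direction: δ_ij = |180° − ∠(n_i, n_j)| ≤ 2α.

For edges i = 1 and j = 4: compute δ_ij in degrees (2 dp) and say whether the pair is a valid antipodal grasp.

δ = 50.10°, invalid

α = atan 0.3 = 16.70°;  2α = 33.40°
edge 1: e_1 = (+1.58, -1.38);  n_1 = (-0.6578, -0.7532)
edge 4: e_4 = (+0.03, +1.39);  n_4 = (+0.9998, -0.0216)
∠(n_1, n_4) = 129.90°
δ = |180° − 129.90°| = 50.10°
50.10° > 2α = 33.40°  →  invalid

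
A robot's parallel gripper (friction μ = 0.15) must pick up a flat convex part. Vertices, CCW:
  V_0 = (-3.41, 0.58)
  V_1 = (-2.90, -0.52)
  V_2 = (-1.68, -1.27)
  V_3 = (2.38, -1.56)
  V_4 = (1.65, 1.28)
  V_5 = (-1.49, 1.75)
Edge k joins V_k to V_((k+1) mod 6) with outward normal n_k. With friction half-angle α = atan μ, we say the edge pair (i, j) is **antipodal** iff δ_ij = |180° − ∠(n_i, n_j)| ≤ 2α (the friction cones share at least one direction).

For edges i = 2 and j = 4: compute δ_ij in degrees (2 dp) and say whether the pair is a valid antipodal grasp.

δ = 4.43°, valid

α = atan 0.15 = 8.53°;  2α = 17.06°
edge 2: e_2 = (+4.06, -0.29);  n_2 = (-0.0712, -0.9975)
edge 4: e_4 = (-3.14, +0.47);  n_4 = (+0.1480, +0.9890)
∠(n_2, n_4) = 175.57°
δ = |180° − 175.57°| = 4.43°
4.43° ≤ 2α = 17.06°  →  valid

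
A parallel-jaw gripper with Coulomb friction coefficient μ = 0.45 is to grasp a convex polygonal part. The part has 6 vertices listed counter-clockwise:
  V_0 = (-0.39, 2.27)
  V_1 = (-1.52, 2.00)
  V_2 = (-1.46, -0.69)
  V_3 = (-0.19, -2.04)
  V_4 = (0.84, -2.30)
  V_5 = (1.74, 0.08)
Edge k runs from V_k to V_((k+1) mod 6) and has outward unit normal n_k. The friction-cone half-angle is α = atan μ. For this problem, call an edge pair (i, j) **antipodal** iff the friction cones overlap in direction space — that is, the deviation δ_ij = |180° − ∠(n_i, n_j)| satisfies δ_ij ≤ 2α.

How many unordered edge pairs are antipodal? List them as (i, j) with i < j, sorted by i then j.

count = 5; pairs: (0,3), (1,4), (1,5), (2,5), (3,5)

α = atan 0.45 = 24.23°;  2α = 48.46°
n_0 = (-0.2324, +0.9726)
n_1 = (-0.9998, -0.0223)
n_2 = (-0.7284, -0.6852)
n_3 = (-0.2447, -0.9696)
n_4 = (+0.9354, -0.3537)
n_5 = (+0.7169, +0.6972)
  (0,1): δ = 102.16°  ·
  (0,2): δ = 60.19°  ·
  (0,3): δ = 27.61°  ✓
  (0,4): δ = 55.85°  ·
  (0,5): δ = 120.77°  ·
  (1,2): δ = 138.03°  ·
  (1,3): δ = 105.44°  ·
  (1,4): δ = 21.99°  ✓
  (1,5): δ = 42.93°  ✓
  (2,3): δ = 147.42°  ·
  (2,4): δ = 63.97°  ·
  (2,5): δ = 0.95°  ✓
  (3,4): δ = 96.55°  ·
  (3,5): δ = 31.63°  ✓
  (4,5): δ = 115.08°  ·
antipodal pairs: 5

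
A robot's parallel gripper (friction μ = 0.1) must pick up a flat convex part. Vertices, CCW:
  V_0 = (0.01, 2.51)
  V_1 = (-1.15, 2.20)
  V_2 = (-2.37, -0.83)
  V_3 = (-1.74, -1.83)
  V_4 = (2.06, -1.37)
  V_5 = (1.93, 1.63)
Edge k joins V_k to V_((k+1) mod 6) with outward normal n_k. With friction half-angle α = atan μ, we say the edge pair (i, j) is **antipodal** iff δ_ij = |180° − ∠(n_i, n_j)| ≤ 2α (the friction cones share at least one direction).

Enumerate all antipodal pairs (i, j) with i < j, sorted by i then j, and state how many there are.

α = atan 0.1 = 5.71°;  2α = 11.42°
n_0 = (-0.2582, +0.9661)
n_1 = (-0.9276, +0.3735)
n_2 = (-0.8461, -0.5330)
n_3 = (+0.1202, -0.9928)
n_4 = (+0.9991, +0.0433)
n_5 = (+0.4167, +0.9091)
  (0,1): δ = 126.89°  ·
  (0,2): δ = 72.75°  ·
  (0,3): δ = 8.06°  ✓
  (0,4): δ = 77.52°  ·
  (0,5): δ = 140.41°  ·
  (1,2): δ = 125.86°  ·
  (1,3): δ = 61.17°  ·
  (1,4): δ = 24.41°  ·
  (1,5): δ = 87.31°  ·
  (2,3): δ = 115.31°  ·
  (2,4): δ = 29.73°  ·
  (2,5): δ = 33.17°  ·
  (3,4): δ = 94.42°  ·
  (3,5): δ = 31.53°  ·
  (4,5): δ = 117.10°  ·
antipodal pairs: 1

count = 1; pairs: (0,3)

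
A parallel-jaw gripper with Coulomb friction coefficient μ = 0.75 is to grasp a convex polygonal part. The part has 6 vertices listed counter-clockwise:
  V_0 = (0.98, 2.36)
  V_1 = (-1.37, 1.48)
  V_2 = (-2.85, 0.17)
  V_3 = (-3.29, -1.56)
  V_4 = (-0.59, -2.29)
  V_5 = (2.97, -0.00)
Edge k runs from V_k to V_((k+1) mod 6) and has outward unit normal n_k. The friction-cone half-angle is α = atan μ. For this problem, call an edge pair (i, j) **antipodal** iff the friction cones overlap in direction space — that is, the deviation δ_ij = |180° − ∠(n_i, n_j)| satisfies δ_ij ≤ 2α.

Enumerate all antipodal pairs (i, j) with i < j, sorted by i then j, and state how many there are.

count = 7; pairs: (0,3), (0,4), (1,3), (1,4), (2,4), (2,5), (3,5)

α = atan 0.75 = 36.87°;  2α = 73.74°
n_0 = (-0.3507, +0.9365)
n_1 = (-0.6628, +0.7488)
n_2 = (-0.9691, +0.2465)
n_3 = (-0.2610, -0.9653)
n_4 = (+0.5410, -0.8410)
n_5 = (+0.7645, +0.6446)
  (0,1): δ = 159.02°  ·
  (0,2): δ = 124.80°  ·
  (0,3): δ = 35.66°  ✓
  (0,4): δ = 12.22°  ✓
  (0,5): δ = 109.61°  ·
  (1,2): δ = 145.78°  ·
  (1,3): δ = 56.64°  ✓
  (1,4): δ = 8.76°  ✓
  (1,5): δ = 88.63°  ·
  (2,3): δ = 90.86°  ·
  (2,4): δ = 42.98°  ✓
  (2,5): δ = 54.41°  ✓
  (3,4): δ = 132.12°  ·
  (3,5): δ = 34.73°  ✓
  (4,5): δ = 82.61°  ·
antipodal pairs: 7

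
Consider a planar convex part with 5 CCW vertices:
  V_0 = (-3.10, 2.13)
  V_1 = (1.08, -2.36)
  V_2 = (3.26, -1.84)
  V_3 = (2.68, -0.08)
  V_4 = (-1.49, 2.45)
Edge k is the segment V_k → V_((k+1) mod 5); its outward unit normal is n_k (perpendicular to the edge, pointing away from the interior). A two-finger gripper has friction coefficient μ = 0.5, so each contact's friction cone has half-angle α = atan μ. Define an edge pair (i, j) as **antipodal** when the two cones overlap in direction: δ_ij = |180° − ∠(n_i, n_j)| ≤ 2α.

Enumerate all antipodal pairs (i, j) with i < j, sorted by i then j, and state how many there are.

α = atan 0.5 = 26.57°;  2α = 53.13°
n_0 = (-0.7319, -0.6814)
n_1 = (+0.2320, -0.9727)
n_2 = (+0.9498, +0.3130)
n_3 = (+0.5187, +0.8549)
n_4 = (-0.1949, +0.9808)
  (0,1): δ = 119.54°  ·
  (0,2): δ = 24.71°  ✓
  (0,3): δ = 15.80°  ✓
  (0,4): δ = 58.29°  ·
  (1,2): δ = 85.18°  ·
  (1,3): δ = 44.66°  ✓
  (1,4): δ = 2.17°  ✓
  (2,3): δ = 139.49°  ·
  (2,4): δ = 97.00°  ·
  (3,4): δ = 137.51°  ·
antipodal pairs: 4

count = 4; pairs: (0,2), (0,3), (1,3), (1,4)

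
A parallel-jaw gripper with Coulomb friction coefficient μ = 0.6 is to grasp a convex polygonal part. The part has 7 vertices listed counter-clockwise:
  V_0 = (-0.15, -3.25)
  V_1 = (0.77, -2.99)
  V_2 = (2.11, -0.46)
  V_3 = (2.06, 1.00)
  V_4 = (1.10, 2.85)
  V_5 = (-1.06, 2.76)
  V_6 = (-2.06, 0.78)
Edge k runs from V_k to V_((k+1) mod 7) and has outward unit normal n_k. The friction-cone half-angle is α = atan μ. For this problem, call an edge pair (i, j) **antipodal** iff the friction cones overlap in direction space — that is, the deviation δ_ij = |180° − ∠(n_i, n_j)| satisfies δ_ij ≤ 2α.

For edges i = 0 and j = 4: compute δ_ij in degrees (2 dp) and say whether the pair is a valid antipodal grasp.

α = atan 0.6 = 30.96°;  2α = 61.93°
edge 0: e_0 = (+0.92, +0.26);  n_0 = (+0.2720, -0.9623)
edge 4: e_4 = (-2.16, -0.09);  n_4 = (-0.0416, +0.9991)
∠(n_0, n_4) = 166.61°
δ = |180° − 166.61°| = 13.39°
13.39° ≤ 2α = 61.93°  →  valid

δ = 13.39°, valid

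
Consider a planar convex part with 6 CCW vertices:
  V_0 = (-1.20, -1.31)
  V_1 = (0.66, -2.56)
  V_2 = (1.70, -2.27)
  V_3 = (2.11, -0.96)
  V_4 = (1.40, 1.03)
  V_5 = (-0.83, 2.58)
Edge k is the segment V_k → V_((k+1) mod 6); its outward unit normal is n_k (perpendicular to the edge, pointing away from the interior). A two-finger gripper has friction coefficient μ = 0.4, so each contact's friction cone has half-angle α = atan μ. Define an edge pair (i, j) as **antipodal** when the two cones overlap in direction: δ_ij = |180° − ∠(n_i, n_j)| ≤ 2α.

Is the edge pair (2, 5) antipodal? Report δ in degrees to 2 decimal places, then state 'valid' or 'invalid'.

δ = 11.95°, valid

α = atan 0.4 = 21.80°;  2α = 43.60°
edge 2: e_2 = (+0.41, +1.31);  n_2 = (+0.9544, -0.2987)
edge 5: e_5 = (-0.37, -3.89);  n_5 = (-0.9955, +0.0947)
∠(n_2, n_5) = 168.05°
δ = |180° − 168.05°| = 11.95°
11.95° ≤ 2α = 43.60°  →  valid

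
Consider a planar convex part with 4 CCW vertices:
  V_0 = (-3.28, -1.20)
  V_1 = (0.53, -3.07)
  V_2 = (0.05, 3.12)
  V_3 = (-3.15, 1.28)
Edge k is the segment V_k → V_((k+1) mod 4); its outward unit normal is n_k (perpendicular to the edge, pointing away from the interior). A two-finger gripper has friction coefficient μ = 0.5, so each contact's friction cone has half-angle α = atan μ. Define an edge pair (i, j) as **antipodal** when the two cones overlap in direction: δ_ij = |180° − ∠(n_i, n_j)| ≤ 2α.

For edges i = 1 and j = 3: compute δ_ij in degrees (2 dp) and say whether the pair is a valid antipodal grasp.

α = atan 0.5 = 26.57°;  2α = 53.13°
edge 1: e_1 = (-0.48, +6.19);  n_1 = (+0.9970, +0.0773)
edge 3: e_3 = (-0.13, -2.48);  n_3 = (-0.9986, +0.0523)
∠(n_1, n_3) = 172.57°
δ = |180° − 172.57°| = 7.43°
7.43° ≤ 2α = 53.13°  →  valid

δ = 7.43°, valid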